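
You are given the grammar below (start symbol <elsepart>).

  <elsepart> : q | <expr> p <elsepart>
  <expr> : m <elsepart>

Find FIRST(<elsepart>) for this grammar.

<elsepart> : q contributes {q}.
From <elsepart> : <expr> p <elsepart>: add FIRST(<expr>) = { m }.
Union: FIRST(<elsepart>) = { m, q }.

{ m, q }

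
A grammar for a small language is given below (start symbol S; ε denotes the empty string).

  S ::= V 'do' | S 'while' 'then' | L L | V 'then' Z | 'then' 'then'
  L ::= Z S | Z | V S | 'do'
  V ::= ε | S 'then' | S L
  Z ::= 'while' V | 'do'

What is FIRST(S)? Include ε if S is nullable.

{ 'do', 'then', 'while' }

From S ::= V 'do': V nullable, take FIRST(V) ∪ {'do'} = { 'do', 'then', 'while' }.
From S ::= S 'while' 'then': add FIRST(S) = { 'do', 'then', 'while' }.
From S ::= L L: add FIRST(L) = { 'do', 'then', 'while' }.
From S ::= V 'then' Z: V nullable, take FIRST(V) ∪ {'then'} = { 'do', 'then', 'while' }.
S ::= 'then' 'then' contributes {'then'}.
Union: FIRST(S) = { 'do', 'then', 'while' }.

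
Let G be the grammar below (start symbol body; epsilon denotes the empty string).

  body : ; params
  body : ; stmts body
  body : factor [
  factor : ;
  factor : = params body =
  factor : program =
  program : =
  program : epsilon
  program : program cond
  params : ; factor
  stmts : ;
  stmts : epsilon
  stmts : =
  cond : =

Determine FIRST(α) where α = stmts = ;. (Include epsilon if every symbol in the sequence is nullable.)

Add FIRST(stmts)\{epsilon} = { ;, = }; stmts is nullable, continue.
= is a terminal; add {=} and stop.

{ ;, = }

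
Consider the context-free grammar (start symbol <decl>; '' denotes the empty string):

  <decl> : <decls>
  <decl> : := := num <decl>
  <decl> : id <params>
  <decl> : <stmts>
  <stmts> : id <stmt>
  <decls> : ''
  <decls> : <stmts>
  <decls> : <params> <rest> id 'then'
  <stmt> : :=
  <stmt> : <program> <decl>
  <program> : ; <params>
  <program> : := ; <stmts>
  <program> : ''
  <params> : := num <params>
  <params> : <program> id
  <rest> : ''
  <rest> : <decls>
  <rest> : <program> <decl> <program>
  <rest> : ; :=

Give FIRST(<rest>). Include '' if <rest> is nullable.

{ :=, ;, id, '' }

<rest> : '' contributes ''.
From <rest> : <decls>: add FIRST(<decls>) = { :=, ;, id, '' } (including '' since <decls> is nullable).
From <rest> : <program> <decl> <program>: <program>, <decl>, <program> nullable, take FIRST(<program>) ∪ FIRST(<decl>) ∪ FIRST(<program>) = { :=, ;, id }; also '' since the whole RHS is nullable.
<rest> : ; := contributes {;}.
Union: FIRST(<rest>) = { :=, ;, id, '' }.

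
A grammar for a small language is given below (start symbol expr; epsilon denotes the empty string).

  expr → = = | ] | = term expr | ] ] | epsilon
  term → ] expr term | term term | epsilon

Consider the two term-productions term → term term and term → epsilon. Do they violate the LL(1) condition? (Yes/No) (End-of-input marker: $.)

Yes

FIRST(term term) = { ], epsilon } and FIRST(epsilon) = { epsilon }.
Both alternatives are nullable, violating the LL(1) condition.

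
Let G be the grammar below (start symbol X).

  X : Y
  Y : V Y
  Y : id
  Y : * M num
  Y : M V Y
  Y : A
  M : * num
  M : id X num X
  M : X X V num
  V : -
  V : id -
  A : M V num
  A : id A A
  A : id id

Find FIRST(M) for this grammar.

{ *, -, id }

M : * num contributes {*}.
M : id X num X contributes {id}.
From M : X X V num: add FIRST(X) = { *, -, id }.
Union: FIRST(M) = { *, -, id }.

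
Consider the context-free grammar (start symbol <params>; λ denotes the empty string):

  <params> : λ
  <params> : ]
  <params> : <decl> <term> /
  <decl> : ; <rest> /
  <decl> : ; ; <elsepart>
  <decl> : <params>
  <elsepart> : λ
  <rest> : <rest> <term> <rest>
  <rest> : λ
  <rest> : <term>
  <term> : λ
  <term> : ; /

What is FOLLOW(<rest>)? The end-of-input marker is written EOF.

{ /, ; }

In <decl> : ; <rest> /: add FIRST(/) = { / }.
In <rest> : <rest> <term> <rest>: add FIRST(<term> <rest>)\{λ} = { ; }.
  Since <term> <rest> is nullable, also add FOLLOW(<rest>) = { /, ; }.
In <rest> : <rest> <term> <rest>: <rest> is at the end, add FOLLOW(<rest>) = { /, ; }.
Union: FOLLOW(<rest>) = { /, ; }.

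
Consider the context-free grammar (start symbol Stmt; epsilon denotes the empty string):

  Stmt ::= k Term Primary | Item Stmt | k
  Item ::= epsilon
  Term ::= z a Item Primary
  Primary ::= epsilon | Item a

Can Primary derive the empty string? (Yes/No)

Primary has an epsilon-production, so Primary ⇒ epsilon.

Yes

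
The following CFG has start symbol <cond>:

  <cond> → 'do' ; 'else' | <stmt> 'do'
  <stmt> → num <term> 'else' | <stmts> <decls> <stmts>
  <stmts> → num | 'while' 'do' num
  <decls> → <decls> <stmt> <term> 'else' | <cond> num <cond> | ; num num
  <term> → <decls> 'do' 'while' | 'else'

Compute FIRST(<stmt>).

{ 'while', num }

<stmt> → num <term> 'else' contributes {num}.
From <stmt> → <stmts> <decls> <stmts>: add FIRST(<stmts>) = { 'while', num }.
Union: FIRST(<stmt>) = { 'while', num }.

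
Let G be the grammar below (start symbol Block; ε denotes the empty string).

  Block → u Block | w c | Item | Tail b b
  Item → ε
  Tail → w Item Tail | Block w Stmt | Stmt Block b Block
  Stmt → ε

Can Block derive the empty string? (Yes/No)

Block → Item and each of Item is nullable, so Block ⇒* ε.

Yes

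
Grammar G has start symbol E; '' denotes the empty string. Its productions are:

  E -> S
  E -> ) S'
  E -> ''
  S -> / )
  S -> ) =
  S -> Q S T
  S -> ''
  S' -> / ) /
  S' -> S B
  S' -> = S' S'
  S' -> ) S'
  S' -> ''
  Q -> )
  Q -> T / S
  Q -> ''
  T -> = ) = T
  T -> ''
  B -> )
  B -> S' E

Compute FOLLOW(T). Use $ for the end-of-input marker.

{ $, ), /, = }

In S -> Q S T: T is at the end, add FOLLOW(S) = { $, ), /, = }.
In Q -> T / S: add FIRST(/ S) = { / }.
In T -> = ) = T: T is at the end, add FOLLOW(T) = { $, ), /, = }.
Union: FOLLOW(T) = { $, ), /, = }.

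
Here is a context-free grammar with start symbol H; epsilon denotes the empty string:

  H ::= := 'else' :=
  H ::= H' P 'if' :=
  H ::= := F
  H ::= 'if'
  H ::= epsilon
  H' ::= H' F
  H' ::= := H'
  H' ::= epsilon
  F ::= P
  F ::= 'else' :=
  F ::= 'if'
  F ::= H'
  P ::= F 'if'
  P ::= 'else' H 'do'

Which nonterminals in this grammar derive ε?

Directly nullable (have an epsilon-production): H, H'.
F ::= H' with every symbol nullable, so F is nullable.
No other nonterminal has a production whose RHS symbols are all nullable.

{ F, H, H' }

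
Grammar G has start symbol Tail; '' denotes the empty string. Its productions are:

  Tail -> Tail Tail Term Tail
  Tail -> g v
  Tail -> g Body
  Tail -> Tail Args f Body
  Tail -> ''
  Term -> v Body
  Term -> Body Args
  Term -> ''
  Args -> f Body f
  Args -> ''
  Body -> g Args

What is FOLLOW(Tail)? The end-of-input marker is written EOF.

{ EOF, f, g, v }

Tail is the start symbol, so EOF ∈ FOLLOW(Tail).
In Tail -> Tail Tail Term Tail: add FIRST(Tail Term Tail)\{''} = { f, g, v }.
  Since Tail Term Tail is nullable, also add FOLLOW(Tail) = { EOF, f, g, v }.
In Tail -> Tail Tail Term Tail: add FIRST(Term Tail)\{''} = { f, g, v }.
  Since Term Tail is nullable, also add FOLLOW(Tail) = { EOF, f, g, v }.
In Tail -> Tail Tail Term Tail: Tail is at the end, add FOLLOW(Tail) = { EOF, f, g, v }.
In Tail -> Tail Args f Body: add FIRST(Args f Body) = { f }.
Union: FOLLOW(Tail) = { EOF, f, g, v }.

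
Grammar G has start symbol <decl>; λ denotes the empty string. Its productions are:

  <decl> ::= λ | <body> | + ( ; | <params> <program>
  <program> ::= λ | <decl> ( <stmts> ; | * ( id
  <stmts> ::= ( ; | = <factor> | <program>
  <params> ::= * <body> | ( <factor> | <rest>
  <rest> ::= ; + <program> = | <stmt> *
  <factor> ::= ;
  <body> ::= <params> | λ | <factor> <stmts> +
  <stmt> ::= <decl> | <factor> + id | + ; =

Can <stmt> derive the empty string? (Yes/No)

Yes

<stmt> ::= <decl> and each of <decl> is nullable, so <stmt> ⇒* λ.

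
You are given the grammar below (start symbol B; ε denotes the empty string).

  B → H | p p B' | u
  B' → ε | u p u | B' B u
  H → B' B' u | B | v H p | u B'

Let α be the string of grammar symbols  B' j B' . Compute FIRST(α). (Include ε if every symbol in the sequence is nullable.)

{ j, p, u, v }

Add FIRST(B')\{ε} = { p, u, v }; B' is nullable, continue.
j is a terminal; add {j} and stop.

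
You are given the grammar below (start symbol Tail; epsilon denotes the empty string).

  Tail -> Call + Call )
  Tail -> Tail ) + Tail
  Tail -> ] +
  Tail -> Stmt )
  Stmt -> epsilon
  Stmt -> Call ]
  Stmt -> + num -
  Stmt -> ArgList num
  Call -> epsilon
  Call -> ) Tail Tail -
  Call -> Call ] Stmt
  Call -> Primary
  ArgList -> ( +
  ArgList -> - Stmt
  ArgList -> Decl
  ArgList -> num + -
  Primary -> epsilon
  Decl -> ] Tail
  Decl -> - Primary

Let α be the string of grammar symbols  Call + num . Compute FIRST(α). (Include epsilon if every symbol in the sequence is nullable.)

{ ), +, ] }

Add FIRST(Call)\{epsilon} = { ), ] }; Call is nullable, continue.
+ is a terminal; add {+} and stop.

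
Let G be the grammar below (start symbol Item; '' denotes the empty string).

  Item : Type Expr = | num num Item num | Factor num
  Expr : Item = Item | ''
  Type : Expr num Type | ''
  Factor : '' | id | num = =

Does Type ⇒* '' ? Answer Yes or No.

Yes

Type has an ''-production, so Type ⇒ ''.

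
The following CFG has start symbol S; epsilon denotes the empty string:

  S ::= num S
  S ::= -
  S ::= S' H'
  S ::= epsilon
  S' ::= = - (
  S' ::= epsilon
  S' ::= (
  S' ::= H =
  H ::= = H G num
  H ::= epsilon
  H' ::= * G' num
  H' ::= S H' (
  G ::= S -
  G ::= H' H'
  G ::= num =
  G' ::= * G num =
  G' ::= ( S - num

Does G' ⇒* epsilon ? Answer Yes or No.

No

Nullable nonterminals: H, S, S'.
No production of G' has an RHS whose symbols are all nullable, so G' is not nullable.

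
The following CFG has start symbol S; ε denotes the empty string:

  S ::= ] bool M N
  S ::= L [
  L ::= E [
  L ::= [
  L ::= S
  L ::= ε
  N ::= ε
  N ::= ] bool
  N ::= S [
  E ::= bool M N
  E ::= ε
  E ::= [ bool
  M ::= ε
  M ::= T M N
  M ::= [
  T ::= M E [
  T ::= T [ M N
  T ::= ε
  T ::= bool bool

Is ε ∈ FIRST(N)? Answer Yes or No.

Yes

N has an ε-production, so N ⇒ ε.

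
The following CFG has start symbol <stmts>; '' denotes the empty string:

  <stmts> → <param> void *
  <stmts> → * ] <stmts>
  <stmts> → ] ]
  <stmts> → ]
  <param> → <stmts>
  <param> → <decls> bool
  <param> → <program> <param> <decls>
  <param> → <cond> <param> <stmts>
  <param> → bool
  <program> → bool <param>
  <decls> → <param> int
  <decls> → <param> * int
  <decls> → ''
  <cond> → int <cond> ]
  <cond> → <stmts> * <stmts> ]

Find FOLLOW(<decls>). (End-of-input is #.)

In <param> → <decls> bool: add FIRST(bool) = { bool }.
In <param> → <program> <param> <decls>: <decls> is at the end, add FOLLOW(<param>) = { *, ], bool, int, void }.
Union: FOLLOW(<decls>) = { *, ], bool, int, void }.

{ *, ], bool, int, void }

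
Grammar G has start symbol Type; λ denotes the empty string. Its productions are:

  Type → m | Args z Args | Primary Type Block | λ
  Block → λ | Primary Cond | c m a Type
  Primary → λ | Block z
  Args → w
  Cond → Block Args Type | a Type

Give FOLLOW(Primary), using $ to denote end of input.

{ $, a, c, m, w, z }

In Type → Primary Type Block: add FIRST(Type Block)\{λ} = { a, c, m, w, z }.
  Since Type Block is nullable, also add FOLLOW(Type) = { $, a, c, w, z }.
In Block → Primary Cond: add FIRST(Cond) = { a, c, w, z }.
Union: FOLLOW(Primary) = { $, a, c, m, w, z }.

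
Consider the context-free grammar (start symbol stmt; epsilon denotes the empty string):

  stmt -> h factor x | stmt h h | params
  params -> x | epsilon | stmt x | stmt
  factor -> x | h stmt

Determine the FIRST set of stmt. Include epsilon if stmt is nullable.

{ h, x, epsilon }

stmt -> h factor x contributes {h}.
From stmt -> stmt h h: stmt nullable, take FIRST(stmt) ∪ {h} = { h, x }.
From stmt -> params: add FIRST(params) = { h, x, epsilon } (including epsilon since params is nullable).
Union: FIRST(stmt) = { h, x, epsilon }.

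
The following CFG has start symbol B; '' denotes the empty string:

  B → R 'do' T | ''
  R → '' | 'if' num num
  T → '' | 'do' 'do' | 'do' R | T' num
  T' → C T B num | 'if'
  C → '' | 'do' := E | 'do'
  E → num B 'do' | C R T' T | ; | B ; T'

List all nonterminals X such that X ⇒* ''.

{ B, C, R, T }

Directly nullable (have an ''-production): B, R, T, C.
No other nonterminal has a production whose RHS symbols are all nullable.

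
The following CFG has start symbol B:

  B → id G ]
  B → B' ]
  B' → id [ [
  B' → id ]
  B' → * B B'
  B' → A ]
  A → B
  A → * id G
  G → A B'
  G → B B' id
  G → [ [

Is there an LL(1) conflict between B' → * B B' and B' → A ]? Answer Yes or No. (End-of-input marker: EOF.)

FIRST(* B B') = { * } and FIRST(A ]) = { *, id }.
Both contain *, so the two alternatives are not disjoint — LL(1) conflict.

Yes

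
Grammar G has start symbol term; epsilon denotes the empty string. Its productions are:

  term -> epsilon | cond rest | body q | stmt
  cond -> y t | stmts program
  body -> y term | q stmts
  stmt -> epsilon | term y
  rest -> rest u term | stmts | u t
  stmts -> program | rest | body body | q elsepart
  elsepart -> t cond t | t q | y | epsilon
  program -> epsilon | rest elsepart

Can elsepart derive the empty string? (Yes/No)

Yes

elsepart has an epsilon-production, so elsepart ⇒ epsilon.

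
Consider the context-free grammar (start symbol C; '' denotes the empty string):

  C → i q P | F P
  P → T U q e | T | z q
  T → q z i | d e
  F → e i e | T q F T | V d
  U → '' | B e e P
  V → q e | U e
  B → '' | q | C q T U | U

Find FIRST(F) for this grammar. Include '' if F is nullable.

{ d, e, i, q }

F → e i e contributes {e}.
From F → T q F T: add FIRST(T) = { d, q }.
From F → V d: add FIRST(V) = { d, e, i, q }.
Union: FIRST(F) = { d, e, i, q }.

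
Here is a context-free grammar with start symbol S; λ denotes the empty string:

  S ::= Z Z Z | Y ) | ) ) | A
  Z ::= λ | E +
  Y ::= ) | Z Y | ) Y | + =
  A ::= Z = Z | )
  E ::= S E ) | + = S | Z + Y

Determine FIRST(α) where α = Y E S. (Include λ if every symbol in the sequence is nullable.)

Add FIRST(Y) = { ), +, = }; Y is not nullable, stop.

{ ), +, = }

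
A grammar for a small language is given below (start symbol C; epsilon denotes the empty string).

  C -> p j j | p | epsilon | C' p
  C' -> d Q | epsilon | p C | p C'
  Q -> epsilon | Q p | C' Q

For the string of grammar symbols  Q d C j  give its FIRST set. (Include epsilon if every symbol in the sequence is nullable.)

{ d, p }

Add FIRST(Q)\{epsilon} = { d, p }; Q is nullable, continue.
d is a terminal; add {d} and stop.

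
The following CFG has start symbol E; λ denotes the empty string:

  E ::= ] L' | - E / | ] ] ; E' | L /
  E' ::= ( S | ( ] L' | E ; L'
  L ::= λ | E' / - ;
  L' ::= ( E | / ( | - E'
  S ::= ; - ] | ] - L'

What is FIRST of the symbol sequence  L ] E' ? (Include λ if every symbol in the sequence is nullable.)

{ (, -, /, ] }

Add FIRST(L)\{λ} = { (, -, /, ] }; L is nullable, continue.
] is a terminal; add {]} and stop.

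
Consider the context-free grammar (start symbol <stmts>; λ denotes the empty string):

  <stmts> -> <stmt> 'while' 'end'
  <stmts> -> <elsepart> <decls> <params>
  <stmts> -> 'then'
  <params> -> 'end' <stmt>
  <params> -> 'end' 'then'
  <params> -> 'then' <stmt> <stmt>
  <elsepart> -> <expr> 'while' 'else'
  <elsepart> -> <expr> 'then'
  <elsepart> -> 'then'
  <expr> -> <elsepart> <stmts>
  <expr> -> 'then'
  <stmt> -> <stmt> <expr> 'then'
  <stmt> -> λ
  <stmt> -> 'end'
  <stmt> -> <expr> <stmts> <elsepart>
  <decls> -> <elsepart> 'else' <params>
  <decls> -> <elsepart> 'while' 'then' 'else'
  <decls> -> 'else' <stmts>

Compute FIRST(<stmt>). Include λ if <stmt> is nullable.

{ 'end', 'then', λ }

From <stmt> -> <stmt> <expr> 'then': <stmt> nullable, take FIRST(<stmt>) ∪ FIRST(<expr>) = { 'end', 'then' }.
<stmt> -> λ contributes λ.
<stmt> -> 'end' contributes {'end'}.
From <stmt> -> <expr> <stmts> <elsepart>: add FIRST(<expr>) = { 'then' }.
Union: FIRST(<stmt>) = { 'end', 'then', λ }.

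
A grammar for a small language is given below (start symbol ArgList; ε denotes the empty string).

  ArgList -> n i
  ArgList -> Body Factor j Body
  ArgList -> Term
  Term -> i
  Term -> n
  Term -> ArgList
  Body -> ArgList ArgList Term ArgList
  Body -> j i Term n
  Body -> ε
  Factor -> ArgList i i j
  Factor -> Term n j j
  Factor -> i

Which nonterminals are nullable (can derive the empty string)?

{ Body }

Directly nullable (have an ε-production): Body.
No other nonterminal has a production whose RHS symbols are all nullable.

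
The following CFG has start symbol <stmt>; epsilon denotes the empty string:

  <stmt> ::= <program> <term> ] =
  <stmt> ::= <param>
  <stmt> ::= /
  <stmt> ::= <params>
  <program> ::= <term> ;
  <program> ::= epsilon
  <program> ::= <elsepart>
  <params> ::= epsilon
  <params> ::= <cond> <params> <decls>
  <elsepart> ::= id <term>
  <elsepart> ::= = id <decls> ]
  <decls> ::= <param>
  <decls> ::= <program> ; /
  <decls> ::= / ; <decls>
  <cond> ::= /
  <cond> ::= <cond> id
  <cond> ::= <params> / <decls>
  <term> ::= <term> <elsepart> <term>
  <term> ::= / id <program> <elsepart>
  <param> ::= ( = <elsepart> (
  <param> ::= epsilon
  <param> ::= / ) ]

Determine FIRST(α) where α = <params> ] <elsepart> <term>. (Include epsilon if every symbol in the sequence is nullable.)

{ /, ] }

Add FIRST(<params>)\{epsilon} = { / }; <params> is nullable, continue.
] is a terminal; add {]} and stop.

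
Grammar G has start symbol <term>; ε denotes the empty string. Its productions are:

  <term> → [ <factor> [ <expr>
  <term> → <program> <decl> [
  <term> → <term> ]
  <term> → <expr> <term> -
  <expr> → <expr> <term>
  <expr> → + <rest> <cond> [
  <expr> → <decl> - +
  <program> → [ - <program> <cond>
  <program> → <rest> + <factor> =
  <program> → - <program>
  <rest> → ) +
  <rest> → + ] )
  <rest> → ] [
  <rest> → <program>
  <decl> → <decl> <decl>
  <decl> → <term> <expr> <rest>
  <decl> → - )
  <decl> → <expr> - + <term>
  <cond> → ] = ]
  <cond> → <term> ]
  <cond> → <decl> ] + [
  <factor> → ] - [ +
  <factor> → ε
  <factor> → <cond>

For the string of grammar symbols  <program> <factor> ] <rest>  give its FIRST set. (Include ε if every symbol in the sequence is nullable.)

{ ), +, -, [, ] }

Add FIRST(<program>) = { ), +, -, [, ] }; <program> is not nullable, stop.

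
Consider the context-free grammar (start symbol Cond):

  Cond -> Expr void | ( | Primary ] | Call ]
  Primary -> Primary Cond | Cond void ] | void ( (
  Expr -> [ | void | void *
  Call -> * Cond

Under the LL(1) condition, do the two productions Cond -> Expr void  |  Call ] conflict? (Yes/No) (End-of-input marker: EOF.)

FIRST(Expr void) = { [, void } and FIRST(Call ]) = { * }.
The FIRST sets are disjoint and neither alternative is nullable — no conflict.

No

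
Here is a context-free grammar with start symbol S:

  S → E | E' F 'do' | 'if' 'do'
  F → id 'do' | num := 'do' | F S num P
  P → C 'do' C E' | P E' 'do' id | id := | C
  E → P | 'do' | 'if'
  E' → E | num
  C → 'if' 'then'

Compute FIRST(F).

F → id 'do' contributes {id}.
F → num := 'do' contributes {num}.
From F → F S num P: add FIRST(F) = { id, num }.
Union: FIRST(F) = { id, num }.

{ id, num }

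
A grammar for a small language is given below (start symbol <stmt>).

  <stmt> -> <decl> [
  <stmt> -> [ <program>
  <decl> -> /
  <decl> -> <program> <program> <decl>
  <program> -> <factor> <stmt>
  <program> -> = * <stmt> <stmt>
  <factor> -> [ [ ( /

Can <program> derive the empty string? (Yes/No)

No

No nonterminal in this grammar is nullable.
No production of <program> has an RHS whose symbols are all nullable, so <program> is not nullable.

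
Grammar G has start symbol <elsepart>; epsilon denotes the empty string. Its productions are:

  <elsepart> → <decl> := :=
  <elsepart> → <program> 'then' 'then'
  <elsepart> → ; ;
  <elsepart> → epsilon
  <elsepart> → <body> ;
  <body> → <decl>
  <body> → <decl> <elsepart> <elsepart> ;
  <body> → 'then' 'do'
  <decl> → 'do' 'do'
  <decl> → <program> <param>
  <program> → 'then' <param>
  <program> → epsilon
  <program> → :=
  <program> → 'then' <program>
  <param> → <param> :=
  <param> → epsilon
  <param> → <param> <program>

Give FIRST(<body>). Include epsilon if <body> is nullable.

From <body> → <decl>: add FIRST(<decl>) = { 'do', 'then', :=, epsilon } (including epsilon since <decl> is nullable).
From <body> → <decl> <elsepart> <elsepart> ;: <decl>, <elsepart>, <elsepart> nullable, take FIRST(<decl>) ∪ FIRST(<elsepart>) ∪ FIRST(<elsepart>) ∪ {;} = { 'do', 'then', :=, ; }.
<body> → 'then' 'do' contributes {'then'}.
Union: FIRST(<body>) = { 'do', 'then', :=, ;, epsilon }.

{ 'do', 'then', :=, ;, epsilon }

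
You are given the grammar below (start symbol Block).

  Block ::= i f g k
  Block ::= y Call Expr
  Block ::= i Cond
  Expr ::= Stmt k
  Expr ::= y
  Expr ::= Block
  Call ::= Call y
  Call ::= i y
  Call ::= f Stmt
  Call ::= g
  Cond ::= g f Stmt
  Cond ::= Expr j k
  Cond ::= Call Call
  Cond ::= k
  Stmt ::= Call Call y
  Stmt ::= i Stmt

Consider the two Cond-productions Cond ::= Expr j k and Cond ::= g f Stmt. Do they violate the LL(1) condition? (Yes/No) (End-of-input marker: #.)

Yes

FIRST(Expr j k) = { f, g, i, y } and FIRST(g f Stmt) = { g }.
Both contain g, so the two alternatives are not disjoint — LL(1) conflict.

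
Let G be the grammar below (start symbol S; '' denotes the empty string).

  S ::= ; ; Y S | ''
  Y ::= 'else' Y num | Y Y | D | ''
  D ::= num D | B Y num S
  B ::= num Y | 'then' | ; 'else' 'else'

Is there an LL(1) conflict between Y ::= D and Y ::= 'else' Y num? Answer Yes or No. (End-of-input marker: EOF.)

No

FIRST(D) = { 'then', ;, num } and FIRST('else' Y num) = { 'else' }.
The FIRST sets are disjoint and neither alternative is nullable — no conflict.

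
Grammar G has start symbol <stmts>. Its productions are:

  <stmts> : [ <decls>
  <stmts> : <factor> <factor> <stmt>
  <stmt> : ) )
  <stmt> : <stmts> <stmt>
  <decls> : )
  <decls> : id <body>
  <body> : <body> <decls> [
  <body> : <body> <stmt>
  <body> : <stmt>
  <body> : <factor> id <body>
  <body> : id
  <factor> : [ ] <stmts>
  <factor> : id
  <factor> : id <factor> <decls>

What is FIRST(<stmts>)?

<stmts> : [ <decls> contributes {[}.
From <stmts> : <factor> <factor> <stmt>: add FIRST(<factor>) = { [, id }.
Union: FIRST(<stmts>) = { [, id }.

{ [, id }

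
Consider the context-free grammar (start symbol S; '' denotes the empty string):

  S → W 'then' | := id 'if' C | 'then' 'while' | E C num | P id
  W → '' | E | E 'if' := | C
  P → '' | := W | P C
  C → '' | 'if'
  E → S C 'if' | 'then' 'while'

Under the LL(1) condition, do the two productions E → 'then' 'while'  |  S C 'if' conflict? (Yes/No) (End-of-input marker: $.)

Yes

FIRST('then' 'while') = { 'then' } and FIRST(S C 'if') = { 'if', 'then', :=, id }.
Both contain 'then', so the two alternatives are not disjoint — LL(1) conflict.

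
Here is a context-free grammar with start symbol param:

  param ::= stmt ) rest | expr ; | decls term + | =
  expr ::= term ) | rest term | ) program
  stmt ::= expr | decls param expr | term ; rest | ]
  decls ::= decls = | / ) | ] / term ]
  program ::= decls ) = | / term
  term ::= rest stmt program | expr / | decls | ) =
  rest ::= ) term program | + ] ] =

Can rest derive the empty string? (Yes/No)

No

No nonterminal in this grammar is nullable.
No production of rest has an RHS whose symbols are all nullable, so rest is not nullable.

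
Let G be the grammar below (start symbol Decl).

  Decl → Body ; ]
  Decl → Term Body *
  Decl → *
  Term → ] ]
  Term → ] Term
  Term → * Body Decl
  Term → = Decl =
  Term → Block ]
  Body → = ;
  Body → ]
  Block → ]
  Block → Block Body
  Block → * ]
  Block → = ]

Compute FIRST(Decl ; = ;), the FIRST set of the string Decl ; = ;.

Add FIRST(Decl) = { *, =, ] }; Decl is not nullable, stop.

{ *, =, ] }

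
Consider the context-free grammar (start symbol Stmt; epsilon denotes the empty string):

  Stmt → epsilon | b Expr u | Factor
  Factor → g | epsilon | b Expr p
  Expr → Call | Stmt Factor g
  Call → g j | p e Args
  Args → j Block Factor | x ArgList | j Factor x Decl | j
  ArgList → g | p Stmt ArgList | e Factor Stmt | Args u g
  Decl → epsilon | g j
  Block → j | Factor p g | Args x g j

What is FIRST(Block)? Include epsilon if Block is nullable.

{ b, g, j, p, x }

Block → j contributes {j}.
From Block → Factor p g: Factor nullable, take FIRST(Factor) ∪ {p} = { b, g, p }.
From Block → Args x g j: add FIRST(Args) = { j, x }.
Union: FIRST(Block) = { b, g, j, p, x }.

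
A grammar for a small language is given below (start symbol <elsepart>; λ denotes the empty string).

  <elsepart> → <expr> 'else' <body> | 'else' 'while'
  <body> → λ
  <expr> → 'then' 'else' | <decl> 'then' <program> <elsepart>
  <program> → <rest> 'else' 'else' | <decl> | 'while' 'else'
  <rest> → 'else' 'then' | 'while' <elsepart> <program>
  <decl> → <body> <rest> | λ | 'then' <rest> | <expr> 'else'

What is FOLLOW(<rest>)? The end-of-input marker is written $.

{ 'else', 'then', 'while' }

In <program> → <rest> 'else' 'else': add FIRST('else' 'else') = { 'else' }.
In <decl> → <body> <rest>: <rest> is at the end, add FOLLOW(<decl>) = { 'else', 'then', 'while' }.
In <decl> → 'then' <rest>: <rest> is at the end, add FOLLOW(<decl>) = { 'else', 'then', 'while' }.
Union: FOLLOW(<rest>) = { 'else', 'then', 'while' }.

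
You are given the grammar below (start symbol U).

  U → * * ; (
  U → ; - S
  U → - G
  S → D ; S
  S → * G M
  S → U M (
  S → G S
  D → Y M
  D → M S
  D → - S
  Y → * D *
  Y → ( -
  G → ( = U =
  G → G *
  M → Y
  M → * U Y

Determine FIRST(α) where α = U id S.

{ *, -, ; }

Add FIRST(U) = { *, -, ; }; U is not nullable, stop.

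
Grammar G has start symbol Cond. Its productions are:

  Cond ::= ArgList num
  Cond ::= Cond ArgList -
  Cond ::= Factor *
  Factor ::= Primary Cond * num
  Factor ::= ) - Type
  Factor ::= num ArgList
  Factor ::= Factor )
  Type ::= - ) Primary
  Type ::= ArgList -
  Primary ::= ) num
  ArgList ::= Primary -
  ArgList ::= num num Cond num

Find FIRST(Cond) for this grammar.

From Cond ::= ArgList num: add FIRST(ArgList) = { ), num }.
From Cond ::= Cond ArgList -: add FIRST(Cond) = { ), num }.
From Cond ::= Factor *: add FIRST(Factor) = { ), num }.
Union: FIRST(Cond) = { ), num }.

{ ), num }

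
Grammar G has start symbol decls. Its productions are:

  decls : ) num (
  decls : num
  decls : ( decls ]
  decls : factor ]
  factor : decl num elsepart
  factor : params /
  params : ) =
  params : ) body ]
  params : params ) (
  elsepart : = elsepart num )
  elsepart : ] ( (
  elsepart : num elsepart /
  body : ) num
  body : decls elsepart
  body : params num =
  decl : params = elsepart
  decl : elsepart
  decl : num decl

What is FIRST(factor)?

{ ), =, ], num }

From factor : decl num elsepart: add FIRST(decl) = { ), =, ], num }.
From factor : params /: add FIRST(params) = { ) }.
Union: FIRST(factor) = { ), =, ], num }.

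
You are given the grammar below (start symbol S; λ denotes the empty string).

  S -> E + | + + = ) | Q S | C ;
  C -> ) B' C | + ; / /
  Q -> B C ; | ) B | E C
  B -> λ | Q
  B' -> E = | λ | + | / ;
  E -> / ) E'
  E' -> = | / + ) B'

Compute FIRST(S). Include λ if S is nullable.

From S -> E +: add FIRST(E) = { / }.
S -> + + = ) contributes {+}.
From S -> Q S: add FIRST(Q) = { ), +, / }.
From S -> C ;: add FIRST(C) = { ), + }.
Union: FIRST(S) = { ), +, / }.

{ ), +, / }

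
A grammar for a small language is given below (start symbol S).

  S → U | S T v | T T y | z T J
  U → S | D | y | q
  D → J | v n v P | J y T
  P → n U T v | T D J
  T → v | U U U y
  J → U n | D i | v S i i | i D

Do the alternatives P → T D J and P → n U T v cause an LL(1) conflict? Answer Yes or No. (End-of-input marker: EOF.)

FIRST(T D J) = { i, q, v, y, z } and FIRST(n U T v) = { n }.
The FIRST sets are disjoint and neither alternative is nullable — no conflict.

No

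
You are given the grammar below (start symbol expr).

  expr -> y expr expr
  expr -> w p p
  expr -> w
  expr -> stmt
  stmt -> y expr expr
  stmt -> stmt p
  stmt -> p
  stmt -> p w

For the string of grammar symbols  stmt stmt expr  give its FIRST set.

{ p, y }

Add FIRST(stmt) = { p, y }; stmt is not nullable, stop.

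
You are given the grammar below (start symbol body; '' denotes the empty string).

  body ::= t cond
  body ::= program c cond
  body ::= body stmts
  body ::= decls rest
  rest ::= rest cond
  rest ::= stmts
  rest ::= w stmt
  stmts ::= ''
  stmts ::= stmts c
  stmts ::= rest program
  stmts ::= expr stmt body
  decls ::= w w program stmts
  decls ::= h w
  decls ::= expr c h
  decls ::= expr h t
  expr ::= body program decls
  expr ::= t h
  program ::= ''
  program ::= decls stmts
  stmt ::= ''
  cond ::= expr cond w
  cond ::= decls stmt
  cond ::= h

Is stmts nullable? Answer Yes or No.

stmts has an ''-production, so stmts ⇒ ''.

Yes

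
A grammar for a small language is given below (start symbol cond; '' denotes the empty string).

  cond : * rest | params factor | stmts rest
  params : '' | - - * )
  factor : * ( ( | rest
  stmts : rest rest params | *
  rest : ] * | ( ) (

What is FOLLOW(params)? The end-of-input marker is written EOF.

In cond : params factor: add FIRST(factor) = { (, *, ] }.
In stmts : rest rest params: params is at the end, add FOLLOW(stmts) = { (, ] }.
Union: FOLLOW(params) = { (, *, ] }.

{ (, *, ] }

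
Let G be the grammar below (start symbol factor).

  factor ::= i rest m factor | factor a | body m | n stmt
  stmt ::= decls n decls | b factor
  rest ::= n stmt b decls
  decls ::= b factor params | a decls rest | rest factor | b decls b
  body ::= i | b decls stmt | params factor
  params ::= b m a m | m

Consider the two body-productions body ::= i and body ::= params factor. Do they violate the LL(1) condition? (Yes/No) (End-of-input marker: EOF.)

FIRST(i) = { i } and FIRST(params factor) = { b, m }.
The FIRST sets are disjoint and neither alternative is nullable — no conflict.

No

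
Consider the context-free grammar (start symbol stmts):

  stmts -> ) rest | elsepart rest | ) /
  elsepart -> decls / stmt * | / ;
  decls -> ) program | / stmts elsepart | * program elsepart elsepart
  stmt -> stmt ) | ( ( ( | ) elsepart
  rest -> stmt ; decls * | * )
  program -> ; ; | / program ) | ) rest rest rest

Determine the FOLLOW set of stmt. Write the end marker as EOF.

In elsepart -> decls / stmt *: add FIRST(*) = { * }.
In stmt -> stmt ): add FIRST()) = { ) }.
In rest -> stmt ; decls *: add FIRST(; decls *) = { ; }.
Union: FOLLOW(stmt) = { ), *, ; }.

{ ), *, ; }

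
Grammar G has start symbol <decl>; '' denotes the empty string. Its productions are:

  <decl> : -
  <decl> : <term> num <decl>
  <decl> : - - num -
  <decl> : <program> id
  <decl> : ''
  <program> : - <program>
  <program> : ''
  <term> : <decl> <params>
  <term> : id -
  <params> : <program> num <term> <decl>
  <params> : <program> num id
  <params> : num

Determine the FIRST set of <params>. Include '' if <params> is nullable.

{ -, num }

From <params> : <program> num <term> <decl>: <program> nullable, take FIRST(<program>) ∪ {num} = { -, num }.
From <params> : <program> num id: <program> nullable, take FIRST(<program>) ∪ {num} = { -, num }.
<params> : num contributes {num}.
Union: FIRST(<params>) = { -, num }.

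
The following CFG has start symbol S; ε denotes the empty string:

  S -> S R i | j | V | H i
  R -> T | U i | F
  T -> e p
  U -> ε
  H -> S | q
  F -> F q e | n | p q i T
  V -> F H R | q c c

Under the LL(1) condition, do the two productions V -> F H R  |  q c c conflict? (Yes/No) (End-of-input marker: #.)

No

FIRST(F H R) = { n, p } and FIRST(q c c) = { q }.
The FIRST sets are disjoint and neither alternative is nullable — no conflict.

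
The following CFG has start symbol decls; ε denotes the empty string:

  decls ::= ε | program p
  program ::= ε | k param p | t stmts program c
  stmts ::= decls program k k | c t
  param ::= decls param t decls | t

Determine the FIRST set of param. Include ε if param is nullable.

{ k, p, t }

From param ::= decls param t decls: decls nullable, take FIRST(decls) ∪ FIRST(param) = { k, p, t }.
param ::= t contributes {t}.
Union: FIRST(param) = { k, p, t }.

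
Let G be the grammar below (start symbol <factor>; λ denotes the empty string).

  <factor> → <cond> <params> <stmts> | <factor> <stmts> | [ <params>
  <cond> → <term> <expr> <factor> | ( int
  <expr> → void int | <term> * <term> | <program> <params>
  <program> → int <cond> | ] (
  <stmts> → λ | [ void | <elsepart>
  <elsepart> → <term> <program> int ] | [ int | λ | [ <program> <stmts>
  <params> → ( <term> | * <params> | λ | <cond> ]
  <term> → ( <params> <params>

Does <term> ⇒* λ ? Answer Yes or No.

Nullable nonterminals: <elsepart>, <params>, <stmts>.
No production of <term> has an RHS whose symbols are all nullable, so <term> is not nullable.

No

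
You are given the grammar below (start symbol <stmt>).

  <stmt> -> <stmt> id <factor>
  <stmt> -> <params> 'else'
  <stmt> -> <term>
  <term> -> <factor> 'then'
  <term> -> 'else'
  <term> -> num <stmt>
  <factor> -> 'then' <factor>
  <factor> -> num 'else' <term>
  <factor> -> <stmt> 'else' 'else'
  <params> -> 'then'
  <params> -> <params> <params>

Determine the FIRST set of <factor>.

<factor> -> 'then' <factor> contributes {'then'}.
<factor> -> num 'else' <term> contributes {num}.
From <factor> -> <stmt> 'else' 'else': add FIRST(<stmt>) = { 'else', 'then', num }.
Union: FIRST(<factor>) = { 'else', 'then', num }.

{ 'else', 'then', num }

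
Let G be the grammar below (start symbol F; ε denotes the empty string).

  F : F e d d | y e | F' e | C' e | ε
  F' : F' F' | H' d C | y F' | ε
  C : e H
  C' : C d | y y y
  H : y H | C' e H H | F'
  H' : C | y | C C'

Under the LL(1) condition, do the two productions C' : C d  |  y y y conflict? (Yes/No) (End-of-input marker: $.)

No

FIRST(C d) = { e } and FIRST(y y y) = { y }.
The FIRST sets are disjoint and neither alternative is nullable — no conflict.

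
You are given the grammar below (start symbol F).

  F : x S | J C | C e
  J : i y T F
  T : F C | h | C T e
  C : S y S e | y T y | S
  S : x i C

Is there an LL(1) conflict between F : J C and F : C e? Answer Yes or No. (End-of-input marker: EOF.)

No

FIRST(J C) = { i } and FIRST(C e) = { x, y }.
The FIRST sets are disjoint and neither alternative is nullable — no conflict.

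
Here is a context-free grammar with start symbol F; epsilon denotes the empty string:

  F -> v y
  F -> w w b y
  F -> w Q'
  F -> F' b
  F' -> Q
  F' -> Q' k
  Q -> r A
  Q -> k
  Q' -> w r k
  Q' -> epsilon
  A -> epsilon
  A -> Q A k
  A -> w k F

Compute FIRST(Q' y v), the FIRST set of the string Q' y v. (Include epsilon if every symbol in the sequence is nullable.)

Add FIRST(Q')\{epsilon} = { w }; Q' is nullable, continue.
y is a terminal; add {y} and stop.

{ w, y }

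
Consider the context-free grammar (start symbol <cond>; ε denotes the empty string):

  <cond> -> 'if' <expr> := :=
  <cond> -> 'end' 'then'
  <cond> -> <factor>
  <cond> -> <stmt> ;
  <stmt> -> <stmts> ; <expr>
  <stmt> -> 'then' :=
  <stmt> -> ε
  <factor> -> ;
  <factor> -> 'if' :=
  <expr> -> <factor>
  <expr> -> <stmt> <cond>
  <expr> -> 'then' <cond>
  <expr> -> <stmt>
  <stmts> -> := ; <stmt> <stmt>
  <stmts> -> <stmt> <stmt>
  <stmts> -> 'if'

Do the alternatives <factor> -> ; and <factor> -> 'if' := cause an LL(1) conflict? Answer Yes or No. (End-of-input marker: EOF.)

FIRST(;) = { ; } and FIRST('if' :=) = { 'if' }.
The FIRST sets are disjoint and neither alternative is nullable — no conflict.

No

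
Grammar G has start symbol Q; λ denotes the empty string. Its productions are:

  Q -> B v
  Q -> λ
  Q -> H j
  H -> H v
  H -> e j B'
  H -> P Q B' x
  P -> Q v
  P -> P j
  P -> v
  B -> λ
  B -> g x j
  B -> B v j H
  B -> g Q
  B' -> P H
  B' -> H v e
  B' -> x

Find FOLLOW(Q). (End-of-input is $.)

Q is the start symbol, so $ ∈ FOLLOW(Q).
In H -> P Q B' x: add FIRST(B' x) = { e, g, v, x }.
In P -> Q v: add FIRST(v) = { v }.
In B -> g Q: Q is at the end, add FOLLOW(B) = { v }.
Union: FOLLOW(Q) = { $, e, g, v, x }.

{ $, e, g, v, x }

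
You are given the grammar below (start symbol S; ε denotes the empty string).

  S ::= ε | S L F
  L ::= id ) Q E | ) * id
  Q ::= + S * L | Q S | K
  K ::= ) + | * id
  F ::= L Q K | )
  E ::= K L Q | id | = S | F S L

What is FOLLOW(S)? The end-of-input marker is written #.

{ #, ), *, +, =, id }

S is the start symbol, so # ∈ FOLLOW(S).
In S ::= S L F: add FIRST(L F) = { ), id }.
In Q ::= + S * L: add FIRST(* L) = { * }.
In Q ::= Q S: S is at the end, add FOLLOW(Q) = { ), *, +, =, id }.
In E ::= = S: S is at the end, add FOLLOW(E) = { ), *, +, =, id }.
In E ::= F S L: add FIRST(L) = { ), id }.
Union: FOLLOW(S) = { #, ), *, +, =, id }.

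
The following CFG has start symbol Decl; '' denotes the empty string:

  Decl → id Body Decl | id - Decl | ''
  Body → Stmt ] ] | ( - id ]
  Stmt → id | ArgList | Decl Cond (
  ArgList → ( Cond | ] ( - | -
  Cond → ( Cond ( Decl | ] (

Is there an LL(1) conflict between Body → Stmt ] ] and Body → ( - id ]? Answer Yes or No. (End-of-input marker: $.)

FIRST(Stmt ] ]) = { (, -, ], id } and FIRST(( - id ]) = { ( }.
Both contain (, so the two alternatives are not disjoint — LL(1) conflict.

Yes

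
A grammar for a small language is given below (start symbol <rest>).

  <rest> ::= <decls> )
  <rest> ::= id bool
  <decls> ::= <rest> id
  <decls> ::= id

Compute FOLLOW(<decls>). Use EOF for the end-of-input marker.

In <rest> ::= <decls> ): add FIRST()) = { ) }.
Union: FOLLOW(<decls>) = { ) }.

{ ) }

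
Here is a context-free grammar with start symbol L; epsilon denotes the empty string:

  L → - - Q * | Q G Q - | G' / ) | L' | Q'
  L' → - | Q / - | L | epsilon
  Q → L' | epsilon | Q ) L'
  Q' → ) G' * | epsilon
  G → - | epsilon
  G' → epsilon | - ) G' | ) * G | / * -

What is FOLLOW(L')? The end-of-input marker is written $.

{ $, ), *, -, / }

In L → L': L' is at the end, add FOLLOW(L) = { $, ), *, -, / }.
In Q → L': L' is at the end, add FOLLOW(Q) = { ), *, -, / }.
In Q → Q ) L': L' is at the end, add FOLLOW(Q) = { ), *, -, / }.
Union: FOLLOW(L') = { $, ), *, -, / }.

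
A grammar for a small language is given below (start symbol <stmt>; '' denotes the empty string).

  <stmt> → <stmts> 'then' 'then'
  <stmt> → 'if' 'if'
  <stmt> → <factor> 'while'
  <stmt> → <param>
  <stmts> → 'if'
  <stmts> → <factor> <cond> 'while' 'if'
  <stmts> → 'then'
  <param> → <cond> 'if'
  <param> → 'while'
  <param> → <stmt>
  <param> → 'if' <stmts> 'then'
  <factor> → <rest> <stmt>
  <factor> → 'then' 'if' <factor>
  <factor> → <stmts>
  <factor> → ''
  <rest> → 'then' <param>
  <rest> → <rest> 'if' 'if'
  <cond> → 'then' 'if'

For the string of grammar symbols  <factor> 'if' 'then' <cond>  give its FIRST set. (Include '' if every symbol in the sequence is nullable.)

{ 'if', 'then' }

Add FIRST(<factor>)\{''} = { 'if', 'then' }; <factor> is nullable, continue.
'if' is a terminal; add {'if'} and stop.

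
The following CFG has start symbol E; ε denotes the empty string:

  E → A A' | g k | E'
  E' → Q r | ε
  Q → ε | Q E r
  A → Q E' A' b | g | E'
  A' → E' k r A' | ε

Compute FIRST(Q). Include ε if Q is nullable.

Q → ε contributes ε.
From Q → Q E r: Q, E nullable, take FIRST(Q) ∪ FIRST(E) ∪ {r} = { b, g, k, r }.
Union: FIRST(Q) = { b, g, k, r, ε }.

{ b, g, k, r, ε }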